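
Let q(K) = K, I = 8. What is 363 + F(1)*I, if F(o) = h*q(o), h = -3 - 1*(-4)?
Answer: 371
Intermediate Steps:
h = 1 (h = -3 + 4 = 1)
F(o) = o (F(o) = 1*o = o)
363 + F(1)*I = 363 + 1*8 = 363 + 8 = 371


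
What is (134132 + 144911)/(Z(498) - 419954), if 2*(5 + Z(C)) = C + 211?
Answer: -558086/839209 ≈ -0.66501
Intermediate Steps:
Z(C) = 201/2 + C/2 (Z(C) = -5 + (C + 211)/2 = -5 + (211 + C)/2 = -5 + (211/2 + C/2) = 201/2 + C/2)
(134132 + 144911)/(Z(498) - 419954) = (134132 + 144911)/((201/2 + (½)*498) - 419954) = 279043/((201/2 + 249) - 419954) = 279043/(699/2 - 419954) = 279043/(-839209/2) = 279043*(-2/839209) = -558086/839209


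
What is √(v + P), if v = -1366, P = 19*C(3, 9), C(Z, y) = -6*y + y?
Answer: I*√2221 ≈ 47.128*I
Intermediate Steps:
C(Z, y) = -5*y
P = -855 (P = 19*(-5*9) = 19*(-45) = -855)
√(v + P) = √(-1366 - 855) = √(-2221) = I*√2221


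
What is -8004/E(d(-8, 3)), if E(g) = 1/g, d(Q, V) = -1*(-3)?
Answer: -24012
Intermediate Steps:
d(Q, V) = 3
-8004/E(d(-8, 3)) = -8004/(1/3) = -8004/⅓ = -8004*3 = -24012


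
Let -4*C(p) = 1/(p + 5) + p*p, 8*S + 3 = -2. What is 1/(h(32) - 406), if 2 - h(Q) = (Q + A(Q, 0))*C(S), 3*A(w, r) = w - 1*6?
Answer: -13440/5345153 ≈ -0.0025144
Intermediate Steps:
S = -5/8 (S = -3/8 + (⅛)*(-2) = -3/8 - ¼ = -5/8 ≈ -0.62500)
A(w, r) = -2 + w/3 (A(w, r) = (w - 1*6)/3 = (w - 6)/3 = (-6 + w)/3 = -2 + w/3)
C(p) = -p²/4 - 1/(4*(5 + p)) (C(p) = -(1/(p + 5) + p*p)/4 = -(1/(5 + p) + p²)/4 = -(p² + 1/(5 + p))/4 = -p²/4 - 1/(4*(5 + p)))
h(Q) = 7573/4480 + 1387*Q/6720 (h(Q) = 2 - (Q + (-2 + Q/3))*(-1 - (-5/8)³ - 5*(-5/8)²)/(4*(5 - 5/8)) = 2 - (-2 + 4*Q/3)*(-1 - 1*(-125/512) - 5*25/64)/(4*(35/8)) = 2 - (-2 + 4*Q/3)*(¼)*(8/35)*(-1 + 125/512 - 125/64) = 2 - (-2 + 4*Q/3)*(¼)*(8/35)*(-1387/512) = 2 - (-2 + 4*Q/3)*(-1387)/8960 = 2 - (1387/4480 - 1387*Q/6720) = 2 + (-1387/4480 + 1387*Q/6720) = 7573/4480 + 1387*Q/6720)
1/(h(32) - 406) = 1/((7573/4480 + (1387/6720)*32) - 406) = 1/((7573/4480 + 1387/210) - 406) = 1/(111487/13440 - 406) = 1/(-5345153/13440) = -13440/5345153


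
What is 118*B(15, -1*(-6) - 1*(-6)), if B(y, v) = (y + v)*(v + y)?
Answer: 86022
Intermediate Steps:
B(y, v) = (v + y)**2 (B(y, v) = (v + y)*(v + y) = (v + y)**2)
118*B(15, -1*(-6) - 1*(-6)) = 118*((-1*(-6) - 1*(-6)) + 15)**2 = 118*((6 + 6) + 15)**2 = 118*(12 + 15)**2 = 118*27**2 = 118*729 = 86022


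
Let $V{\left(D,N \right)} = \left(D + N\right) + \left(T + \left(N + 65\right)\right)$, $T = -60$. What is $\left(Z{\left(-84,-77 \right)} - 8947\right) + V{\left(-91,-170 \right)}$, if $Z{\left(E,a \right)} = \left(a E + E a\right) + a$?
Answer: $3486$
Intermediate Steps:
$Z{\left(E,a \right)} = a + 2 E a$ ($Z{\left(E,a \right)} = \left(E a + E a\right) + a = 2 E a + a = a + 2 E a$)
$V{\left(D,N \right)} = 5 + D + 2 N$ ($V{\left(D,N \right)} = \left(D + N\right) + \left(-60 + \left(N + 65\right)\right) = \left(D + N\right) + \left(-60 + \left(65 + N\right)\right) = \left(D + N\right) + \left(5 + N\right) = 5 + D + 2 N$)
$\left(Z{\left(-84,-77 \right)} - 8947\right) + V{\left(-91,-170 \right)} = \left(- 77 \left(1 + 2 \left(-84\right)\right) - 8947\right) + \left(5 - 91 + 2 \left(-170\right)\right) = \left(- 77 \left(1 - 168\right) - 8947\right) - 426 = \left(\left(-77\right) \left(-167\right) - 8947\right) - 426 = \left(12859 - 8947\right) - 426 = 3912 - 426 = 3486$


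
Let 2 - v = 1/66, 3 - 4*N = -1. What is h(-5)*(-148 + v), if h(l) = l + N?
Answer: 19274/33 ≈ 584.06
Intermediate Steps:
N = 1 (N = ¾ - ¼*(-1) = ¾ + ¼ = 1)
h(l) = 1 + l (h(l) = l + 1 = 1 + l)
v = 131/66 (v = 2 - 1/66 = 131/66 ≈ 1.9848)
h(-5)*(-148 + v) = (1 - 5)*(-148 + 131/66) = -4*(-9637/66) = 19274/33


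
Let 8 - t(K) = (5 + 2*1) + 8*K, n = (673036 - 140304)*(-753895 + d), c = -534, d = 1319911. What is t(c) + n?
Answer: 301534839985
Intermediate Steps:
n = 301534835712 (n = (673036 - 140304)*(-753895 + 1319911) = 532732*566016 = 301534835712)
t(K) = 1 - 8*K (t(K) = 8 - ((5 + 2*1) + 8*K) = 8 - ((5 + 2) + 8*K) = 8 - (7 + 8*K) = 8 + (-7 - 8*K) = 1 - 8*K)
t(c) + n = (1 - 8*(-534)) + 301534835712 = (1 + 4272) + 301534835712 = 4273 + 301534835712 = 301534839985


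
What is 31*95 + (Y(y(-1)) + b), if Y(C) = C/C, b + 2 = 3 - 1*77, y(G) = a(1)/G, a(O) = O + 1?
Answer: 2870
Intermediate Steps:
a(O) = 1 + O
y(G) = 2/G (y(G) = (1 + 1)/G = 2/G)
b = -76 (b = -2 + (3 - 1*77) = -2 + (3 - 77) = -2 - 74 = -76)
Y(C) = 1
31*95 + (Y(y(-1)) + b) = 31*95 + (1 - 76) = 2945 - 75 = 2870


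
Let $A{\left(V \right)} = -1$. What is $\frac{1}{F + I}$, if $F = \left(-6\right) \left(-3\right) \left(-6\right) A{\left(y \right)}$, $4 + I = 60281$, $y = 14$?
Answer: $\frac{1}{60385} \approx 1.656 \cdot 10^{-5}$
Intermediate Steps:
$I = 60277$ ($I = -4 + 60281 = 60277$)
$F = 108$ ($F = \left(-6\right) \left(-3\right) \left(-6\right) \left(-1\right) = 18 \left(-6\right) \left(-1\right) = \left(-108\right) \left(-1\right) = 108$)
$\frac{1}{F + I} = \frac{1}{108 + 60277} = \frac{1}{60385}$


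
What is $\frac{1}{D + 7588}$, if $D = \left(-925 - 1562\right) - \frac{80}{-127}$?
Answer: $\frac{127}{647907} \approx 0.00019602$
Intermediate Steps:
$D = - \frac{315769}{127}$ ($D = -2487 - - \frac{80}{127} = -2487 + \frac{80}{127} = - \frac{315769}{127} \approx -2486.4$)
$\frac{1}{D + 7588} = \frac{1}{- \frac{315769}{127} + 7588} = \frac{1}{\frac{647907}{127}} = \frac{127}{647907}$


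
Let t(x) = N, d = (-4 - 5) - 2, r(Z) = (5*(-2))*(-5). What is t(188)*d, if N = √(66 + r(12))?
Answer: -22*√29 ≈ -118.47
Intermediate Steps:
r(Z) = 50 (r(Z) = -10*(-5) = 50)
N = 2*√29 (N = √(66 + 50) = √116 = 2*√29 ≈ 10.770)
d = -11 (d = -9 - 2 = -11)
t(x) = 2*√29
t(188)*d = (2*√29)*(-11) = -22*√29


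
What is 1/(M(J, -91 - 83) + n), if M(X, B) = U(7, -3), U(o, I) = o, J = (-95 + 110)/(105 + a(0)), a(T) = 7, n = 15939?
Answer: 1/15946 ≈ 6.2712e-5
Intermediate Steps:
J = 15/112 (J = (-95 + 110)/(105 + 7) = 15/112 ≈ 0.13393)
M(X, B) = 7
1/(M(J, -91 - 83) + n) = 1/(7 + 15939) = 1/15946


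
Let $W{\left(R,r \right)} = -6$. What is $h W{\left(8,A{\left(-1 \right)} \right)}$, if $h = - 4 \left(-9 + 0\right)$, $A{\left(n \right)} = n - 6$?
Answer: $-216$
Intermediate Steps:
$A{\left(n \right)} = -6 + n$ ($A{\left(n \right)} = n - 6 = -6 + n$)
$h = 36$ ($h = \left(-4\right) \left(-9\right) = 36$)
$h W{\left(8,A{\left(-1 \right)} \right)} = 36 \left(-6\right) = -216$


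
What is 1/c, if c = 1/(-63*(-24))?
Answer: 1512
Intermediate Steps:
c = 1/1512 ≈ 0.00066138
1/c = 1/(1/1512) = 1512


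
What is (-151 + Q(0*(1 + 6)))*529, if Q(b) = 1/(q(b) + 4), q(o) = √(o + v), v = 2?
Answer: -558095/7 - 529*√2/14 ≈ -79781.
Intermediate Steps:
q(o) = √(2 + o) (q(o) = √(o + 2) = √(2 + o))
Q(b) = 1/(4 + √(2 + b)) (Q(b) = 1/(√(2 + b) + 4) = 1/(4 + √(2 + b)))
(-151 + Q(0*(1 + 6)))*529 = (-151 + 1/(4 + √(2 + 0*(1 + 6))))*529 = (-151 + 1/(4 + √(2 + 0*7)))*529 = (-151 + 1/(4 + √(2 + 0)))*529 = (-151 + 1/(4 + √2))*529 = -79879 + 529/(4 + √2)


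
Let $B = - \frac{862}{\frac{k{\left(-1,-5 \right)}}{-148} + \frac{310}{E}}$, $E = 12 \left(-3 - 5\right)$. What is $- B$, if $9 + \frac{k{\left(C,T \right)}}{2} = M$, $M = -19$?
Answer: $- \frac{1530912}{5063} \approx -302.37$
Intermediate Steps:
$k{\left(C,T \right)} = -56$ ($k{\left(C,T \right)} = -18 + 2 \left(-19\right) = -18 - 38 = -56$)
$E = -96$ ($E = 12 \left(-8\right) = -96$)
$B = \frac{1530912}{5063}$ ($B = - \frac{862}{- \frac{56}{-148} + \frac{310}{-96}} = - \frac{862}{\left(-56\right) \left(- \frac{1}{148}\right) + 310 \left(- \frac{1}{96}\right)} = - \frac{862}{\frac{14}{37} - \frac{155}{48}} = - \frac{862}{- \frac{5063}{1776}} = \left(-862\right) \left(- \frac{1776}{5063}\right) = \frac{1530912}{5063} \approx 302.37$)
$- B = \left(-1\right) \frac{1530912}{5063} = - \frac{1530912}{5063}$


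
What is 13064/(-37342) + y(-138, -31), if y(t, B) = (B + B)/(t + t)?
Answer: -322615/2576598 ≈ -0.12521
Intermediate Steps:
y(t, B) = B/t (y(t, B) = (2*B)/((2*t)) = (2*B)*(1/(2*t)) = B/t)
13064/(-37342) + y(-138, -31) = 13064/(-37342) - 31/(-138) = 13064*(-1/37342) - 31*(-1/138) = -6532/18671 + 31/138 = -322615/2576598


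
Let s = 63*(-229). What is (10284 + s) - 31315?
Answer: -35458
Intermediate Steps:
s = -14427
(10284 + s) - 31315 = (10284 - 14427) - 31315 = -4143 - 31315 = -35458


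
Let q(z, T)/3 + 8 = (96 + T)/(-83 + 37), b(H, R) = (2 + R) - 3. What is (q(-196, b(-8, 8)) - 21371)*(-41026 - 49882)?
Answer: 44748508466/23 ≈ 1.9456e+9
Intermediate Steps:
b(H, R) = -1 + R
q(z, T) = -696/23 - 3*T/46 (q(z, T) = -24 + 3*((96 + T)/(-83 + 37)) = -24 + 3*((96 + T)/(-46)) = -24 + 3*((96 + T)*(-1/46)) = -24 + 3*(-48/23 - T/46) = -24 + (-144/23 - 3*T/46) = -696/23 - 3*T/46)
(q(-196, b(-8, 8)) - 21371)*(-41026 - 49882) = ((-696/23 - 3*(-1 + 8)/46) - 21371)*(-41026 - 49882) = ((-696/23 - 3/46*7) - 21371)*(-90908) = ((-696/23 - 21/46) - 21371)*(-90908) = (-1413/46 - 21371)*(-90908) = -984479/46*(-90908) = 44748508466/23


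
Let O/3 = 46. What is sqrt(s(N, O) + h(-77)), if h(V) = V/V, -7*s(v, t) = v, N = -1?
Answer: 2*sqrt(14)/7 ≈ 1.0690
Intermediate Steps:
O = 138 (O = 3*46 = 138)
s(v, t) = -v/7
h(V) = 1
sqrt(s(N, O) + h(-77)) = sqrt(-1/7*(-1) + 1) = sqrt(1/7 + 1) = sqrt(8/7) = 2*sqrt(14)/7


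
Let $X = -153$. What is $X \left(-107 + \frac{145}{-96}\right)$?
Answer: $\frac{531267}{32} \approx 16602.0$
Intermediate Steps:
$X \left(-107 + \frac{145}{-96}\right) = - 153 \left(-107 + \frac{145}{-96}\right) = - 153 \left(-107 + 145 \left(- \frac{1}{96}\right)\right) = - 153 \left(-107 - \frac{145}{96}\right) = \left(-153\right) \left(- \frac{10417}{96}\right) = \frac{531267}{32}$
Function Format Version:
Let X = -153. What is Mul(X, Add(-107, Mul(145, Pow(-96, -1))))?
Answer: Rational(531267, 32) ≈ 16602.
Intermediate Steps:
Mul(X, Add(-107, Mul(145, Pow(-96, -1)))) = Mul(-153, Add(-107, Mul(145, Pow(-96, -1)))) = Mul(-153, Add(-107, Mul(145, Rational(-1, 96)))) = Mul(-153, Add(-107, Rational(-145, 96))) = Mul(-153, Rational(-10417, 96)) = Rational(531267, 32)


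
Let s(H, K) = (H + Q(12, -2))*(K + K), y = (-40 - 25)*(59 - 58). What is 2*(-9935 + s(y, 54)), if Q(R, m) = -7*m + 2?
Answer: -30454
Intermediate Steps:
Q(R, m) = 2 - 7*m
y = -65 (y = -65*1 = -65)
s(H, K) = 2*K*(16 + H) (s(H, K) = (H + (2 - 7*(-2)))*(K + K) = (H + (2 + 14))*(2*K) = (H + 16)*(2*K) = (16 + H)*(2*K) = 2*K*(16 + H))
2*(-9935 + s(y, 54)) = 2*(-9935 + 2*54*(16 - 65)) = 2*(-9935 + 2*54*(-49)) = 2*(-9935 - 5292) = 2*(-15227) = -30454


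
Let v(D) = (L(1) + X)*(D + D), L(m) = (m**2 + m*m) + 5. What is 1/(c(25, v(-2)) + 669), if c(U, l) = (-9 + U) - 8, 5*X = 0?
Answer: 1/677 ≈ 0.0014771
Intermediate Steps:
X = 0 (X = (1/5)*0 = 0)
L(m) = 5 + 2*m**2 (L(m) = (m**2 + m**2) + 5 = 2*m**2 + 5 = 5 + 2*m**2)
v(D) = 14*D (v(D) = ((5 + 2*1**2) + 0)*(D + D) = ((5 + 2*1) + 0)*(2*D) = ((5 + 2) + 0)*(2*D) = (7 + 0)*(2*D) = 7*(2*D) = 14*D)
c(U, l) = -17 + U
1/(c(25, v(-2)) + 669) = 1/((-17 + 25) + 669) = 1/(8 + 669) = 1/677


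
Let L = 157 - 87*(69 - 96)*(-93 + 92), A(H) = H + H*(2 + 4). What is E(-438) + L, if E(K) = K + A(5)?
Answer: -2595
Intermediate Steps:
A(H) = 7*H (A(H) = H + H*6 = H + 6*H = 7*H)
E(K) = 35 + K (E(K) = K + 7*5 = K + 35 = 35 + K)
L = -2192 (L = 157 - (-2349)*(-1) = 157 - 87*27 = 157 - 2349 = -2192)
E(-438) + L = (35 - 438) - 2192 = -403 - 2192 = -2595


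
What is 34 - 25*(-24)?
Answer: 634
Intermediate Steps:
34 - 25*(-24) = 34 + 600 = 634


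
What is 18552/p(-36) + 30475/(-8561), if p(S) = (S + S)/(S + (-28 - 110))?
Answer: 383793399/8561 ≈ 44830.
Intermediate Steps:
p(S) = 2*S/(-138 + S) (p(S) = (2*S)/(S - 138) = (2*S)/(-138 + S) = 2*S/(-138 + S))
18552/p(-36) + 30475/(-8561) = 18552/((2*(-36)/(-138 - 36))) + 30475/(-8561) = 18552/((2*(-36)/(-174))) + 30475*(-1/8561) = 18552/((2*(-36)*(-1/174))) - 30475/8561 = 18552/(12/29) - 30475/8561 = 18552*(29/12) - 30475/8561 = 44834 - 30475/8561 = 383793399/8561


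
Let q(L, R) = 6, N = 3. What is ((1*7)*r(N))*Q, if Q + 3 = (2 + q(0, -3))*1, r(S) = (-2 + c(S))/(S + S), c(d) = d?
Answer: 35/6 ≈ 5.8333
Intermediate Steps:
r(S) = (-2 + S)/(2*S) (r(S) = (-2 + S)/(S + S) = (-2 + S)/((2*S)) = (-2 + S)*(1/(2*S)) = (-2 + S)/(2*S))
Q = 5 (Q = -3 + (2 + 6)*1 = -3 + 8*1 = -3 + 8 = 5)
((1*7)*r(N))*Q = ((1*7)*((½)*(-2 + 3)/3))*5 = (7*((½)*(⅓)*1))*5 = (7*(⅙))*5 = (7/6)*5 = 35/6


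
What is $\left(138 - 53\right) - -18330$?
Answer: $18415$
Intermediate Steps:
$\left(138 - 53\right) - -18330 = \left(138 - 53\right) + 18330 = 85 + 18330 = 18415$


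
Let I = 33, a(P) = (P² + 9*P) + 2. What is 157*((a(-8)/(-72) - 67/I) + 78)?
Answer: 1576123/132 ≈ 11940.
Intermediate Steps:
a(P) = 2 + P² + 9*P
157*((a(-8)/(-72) - 67/I) + 78) = 157*(((2 + (-8)² + 9*(-8))/(-72) - 67/33) + 78) = 157*(((2 + 64 - 72)*(-1/72) - 67*1/33) + 78) = 157*((-6*(-1/72) - 67/33) + 78) = 157*((1/12 - 67/33) + 78) = 157*(-257/132 + 78) = 157*(10039/132) = 1576123/132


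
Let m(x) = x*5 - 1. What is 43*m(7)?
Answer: 1462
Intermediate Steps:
m(x) = -1 + 5*x (m(x) = 5*x - 1 = -1 + 5*x)
43*m(7) = 43*(-1 + 5*7) = 43*(-1 + 35) = 43*34 = 1462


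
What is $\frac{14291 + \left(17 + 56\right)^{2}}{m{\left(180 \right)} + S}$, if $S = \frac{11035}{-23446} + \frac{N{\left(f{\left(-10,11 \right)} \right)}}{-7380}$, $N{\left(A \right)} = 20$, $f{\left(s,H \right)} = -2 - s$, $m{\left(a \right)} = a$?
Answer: $\frac{169743881880}{1553187959} \approx 109.29$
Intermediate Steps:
$S = - \frac{4095361}{8651574}$ ($S = \frac{11035}{-23446} + \frac{20}{-7380} = 11035 \left(- \frac{1}{23446}\right) + 20 \left(- \frac{1}{7380}\right) = - \frac{11035}{23446} - \frac{1}{369} = - \frac{4095361}{8651574} \approx -0.47337$)
$\frac{14291 + \left(17 + 56\right)^{2}}{m{\left(180 \right)} + S} = \frac{14291 + \left(17 + 56\right)^{2}}{180 - \frac{4095361}{8651574}} = \frac{14291 + 73^{2}}{\frac{1553187959}{8651574}} = \left(14291 + 5329\right) \frac{8651574}{1553187959} = 19620 \cdot \frac{8651574}{1553187959} = \frac{169743881880}{1553187959}$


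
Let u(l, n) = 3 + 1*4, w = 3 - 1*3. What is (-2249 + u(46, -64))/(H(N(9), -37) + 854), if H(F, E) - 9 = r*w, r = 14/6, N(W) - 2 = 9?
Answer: -2242/863 ≈ -2.5979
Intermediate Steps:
N(W) = 11 (N(W) = 2 + 9 = 11)
w = 0 (w = 3 - 3 = 0)
r = 7/3 (r = 14*(⅙) = 7/3 ≈ 2.3333)
u(l, n) = 7 (u(l, n) = 3 + 4 = 7)
H(F, E) = 9 (H(F, E) = 9 + (7/3)*0 = 9 + 0 = 9)
(-2249 + u(46, -64))/(H(N(9), -37) + 854) = (-2249 + 7)/(9 + 854) = -2242/863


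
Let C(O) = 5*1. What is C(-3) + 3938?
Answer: 3943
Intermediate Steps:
C(O) = 5
C(-3) + 3938 = 5 + 3938 = 3943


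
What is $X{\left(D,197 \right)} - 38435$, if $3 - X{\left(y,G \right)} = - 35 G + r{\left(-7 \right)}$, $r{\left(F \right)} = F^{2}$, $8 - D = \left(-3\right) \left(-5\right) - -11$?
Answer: $-31586$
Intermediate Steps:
$D = -18$ ($D = 8 - \left(\left(-3\right) \left(-5\right) - -11\right) = 8 - \left(15 + 11\right) = 8 - 26 = -18$)
$X{\left(y,G \right)} = -46 + 35 G$ ($X{\left(y,G \right)} = 3 - \left(- 35 G + \left(-7\right)^{2}\right) = 3 - \left(- 35 G + 49\right) = 3 - \left(49 - 35 G\right) = 3 + \left(-49 + 35 G\right) = -46 + 35 G$)
$X{\left(D,197 \right)} - 38435 = \left(-46 + 35 \cdot 197\right) - 38435 = \left(-46 + 6895\right) - 38435 = 6849 - 38435 = -31586$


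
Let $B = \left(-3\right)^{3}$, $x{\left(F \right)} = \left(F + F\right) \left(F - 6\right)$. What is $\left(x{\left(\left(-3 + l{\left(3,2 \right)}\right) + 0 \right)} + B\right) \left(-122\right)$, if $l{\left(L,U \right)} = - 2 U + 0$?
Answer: $-18910$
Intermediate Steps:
$l{\left(L,U \right)} = - 2 U$
$x{\left(F \right)} = 2 F \left(-6 + F\right)$
$B = -27$
$\left(x{\left(\left(-3 + l{\left(3,2 \right)}\right) + 0 \right)} + B\right) \left(-122\right) = \left(2 \left(\left(-3 - 4\right) + 0\right) \left(-6 + \left(\left(-3 - 4\right) + 0\right)\right) - 27\right) \left(-122\right) = \left(2 \left(-7 + 0\right) \left(-6 + \left(-7 + 0\right)\right) - 27\right) \left(-122\right) = \left(2 \left(-7\right) \left(-6 - 7\right) - 27\right) \left(-122\right) = \left(2 \left(-7\right) \left(-13\right) - 27\right) \left(-122\right) = \left(182 - 27\right) \left(-122\right) = 155 \left(-122\right) = -18910$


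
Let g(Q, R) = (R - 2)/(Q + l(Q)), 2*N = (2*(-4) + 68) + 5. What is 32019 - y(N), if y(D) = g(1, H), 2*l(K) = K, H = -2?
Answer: 96065/3 ≈ 32022.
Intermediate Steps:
l(K) = K/2
N = 65/2 (N = ((2*(-4) + 68) + 5)/2 = ((-8 + 68) + 5)/2 = (60 + 5)/2 = (½)*65 = 65/2 ≈ 32.500)
g(Q, R) = 2*(-2 + R)/(3*Q) (g(Q, R) = (R - 2)/(Q + Q/2) = (-2 + R)/((3*Q/2)) = (-2 + R)*(2/(3*Q)) = 2*(-2 + R)/(3*Q))
y(D) = -8/3 (y(D) = (⅔)*(-2 - 2)/1 = (⅔)*1*(-4) = -8/3)
32019 - y(N) = 32019 - 1*(-8/3) = 32019 + 8/3 = 96065/3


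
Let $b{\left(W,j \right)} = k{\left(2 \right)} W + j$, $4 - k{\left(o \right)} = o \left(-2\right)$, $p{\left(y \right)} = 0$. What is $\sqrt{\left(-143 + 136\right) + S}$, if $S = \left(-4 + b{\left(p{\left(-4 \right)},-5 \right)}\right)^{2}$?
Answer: $\sqrt{74} \approx 8.6023$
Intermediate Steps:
$k{\left(o \right)} = 4 + 2 o$ ($k{\left(o \right)} = 4 - o \left(-2\right) = 4 - - 2 o = 4 + 2 o$)
$b{\left(W,j \right)} = j + 8 W$ ($b{\left(W,j \right)} = \left(4 + 2 \cdot 2\right) W + j = \left(4 + 4\right) W + j = 8 W + j = j + 8 W$)
$S = 81$ ($S = \left(-4 + \left(-5 + 8 \cdot 0\right)\right)^{2} = \left(-4 + \left(-5 + 0\right)\right)^{2} = \left(-4 - 5\right)^{2} = \left(-9\right)^{2} = 81$)
$\sqrt{\left(-143 + 136\right) + S} = \sqrt{\left(-143 + 136\right) + 81} = \sqrt{-7 + 81} = \sqrt{74}$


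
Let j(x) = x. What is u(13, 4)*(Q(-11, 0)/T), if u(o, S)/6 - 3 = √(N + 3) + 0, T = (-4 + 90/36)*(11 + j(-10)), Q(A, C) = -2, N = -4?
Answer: 24 + 8*I ≈ 24.0 + 8.0*I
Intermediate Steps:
T = -3/2 (T = (-4 + 90/36)*(11 - 10) = (-4 + 90*(1/36))*1 = (-4 + 5/2)*1 = -3/2*1 = -3/2 ≈ -1.5000)
u(o, S) = 18 + 6*I (u(o, S) = 18 + 6*(√(-4 + 3) + 0) = 18 + 6*(√(-1) + 0) = 18 + 6*(I + 0) = 18 + 6*I)
u(13, 4)*(Q(-11, 0)/T) = (18 + 6*I)*(-2/(-3/2)) = (18 + 6*I)*(-2*(-⅔)) = (18 + 6*I)*(4/3) = 24 + 8*I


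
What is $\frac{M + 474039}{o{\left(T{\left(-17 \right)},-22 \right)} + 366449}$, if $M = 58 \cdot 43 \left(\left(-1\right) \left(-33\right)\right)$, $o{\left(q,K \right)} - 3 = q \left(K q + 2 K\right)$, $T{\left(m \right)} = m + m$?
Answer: $\frac{185447}{114172} \approx 1.6243$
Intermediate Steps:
$T{\left(m \right)} = 2 m$
$o{\left(q,K \right)} = 3 + q \left(2 K + K q\right)$ ($o{\left(q,K \right)} = 3 + q \left(K q + 2 K\right) = 3 + q \left(2 K + K q\right)$)
$M = 82302$ ($M = 2494 \cdot 33 = 82302$)
$\frac{M + 474039}{o{\left(T{\left(-17 \right)},-22 \right)} + 366449} = \frac{82302 + 474039}{\left(3 - 22 \left(2 \left(-17\right)\right)^{2} + 2 \left(-22\right) 2 \left(-17\right)\right) + 366449} = \frac{556341}{\left(3 - 22 \left(-34\right)^{2} + 2 \left(-22\right) \left(-34\right)\right) + 366449} = \frac{556341}{\left(3 - 25432 + 1496\right) + 366449} = \frac{556341}{-23933 + 366449} = \frac{556341}{342516} = 556341 \cdot \frac{1}{342516} = \frac{185447}{114172}$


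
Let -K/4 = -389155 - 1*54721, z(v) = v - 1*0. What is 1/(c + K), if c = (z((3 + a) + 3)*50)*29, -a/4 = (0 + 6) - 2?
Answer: 1/1761004 ≈ 5.6786e-7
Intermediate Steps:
a = -16 (a = -4*((0 + 6) - 2) = -4*(6 - 2) = -4*4 = -16)
z(v) = v (z(v) = v + 0 = v)
K = 1775504 (K = -4*(-389155 - 1*54721) = -4*(-389155 - 54721) = -4*(-443876) = 1775504)
c = -14500 (c = (((3 - 16) + 3)*50)*29 = ((-13 + 3)*50)*29 = -10*50*29 = -500*29 = -14500)
1/(c + K) = 1/(-14500 + 1775504) = 1/1761004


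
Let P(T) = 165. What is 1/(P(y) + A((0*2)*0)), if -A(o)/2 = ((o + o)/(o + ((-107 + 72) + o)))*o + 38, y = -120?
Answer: 1/89 ≈ 0.011236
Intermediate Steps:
A(o) = -76 - 4*o²/(-35 + 2*o) (A(o) = -2*(((o + o)/(o + ((-107 + 72) + o)))*o + 38) = -2*(((2*o)/(o + (-35 + o)))*o + 38) = -2*(((2*o)/(-35 + 2*o))*o + 38) = -2*((2*o/(-35 + 2*o))*o + 38) = -2*(2*o²/(-35 + 2*o) + 38) = -2*(38 + 2*o²/(-35 + 2*o)) = -76 - 4*o²/(-35 + 2*o))
1/(P(y) + A((0*2)*0)) = 1/(165 + 4*(665 - ((0*2)*0)² - 38*0*2*0)/(-35 + 2*((0*2)*0))) = 1/(165 + 4*(665 - (0*0)² - 0*0)/(-35 + 2*(0*0))) = 1/(165 + 4*(665 - 1*0² - 38*0)/(-35 + 2*0)) = 1/(165 + 4*(665 - 1*0 + 0)/(-35 + 0)) = 1/(165 + 4*(665 + 0 + 0)/(-35)) = 1/(165 + 4*(-1/35)*665) = 1/(165 - 76) = 1/89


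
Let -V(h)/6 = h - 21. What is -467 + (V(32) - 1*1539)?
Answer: -2072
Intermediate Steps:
V(h) = 126 - 6*h (V(h) = -6*(h - 21) = -6*(-21 + h) = 126 - 6*h)
-467 + (V(32) - 1*1539) = -467 + ((126 - 6*32) - 1*1539) = -467 + ((126 - 192) - 1539) = -467 + (-66 - 1539) = -467 - 1605 = -2072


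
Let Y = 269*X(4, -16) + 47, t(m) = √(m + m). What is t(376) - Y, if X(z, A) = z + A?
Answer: 3181 + 4*√47 ≈ 3208.4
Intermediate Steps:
t(m) = √2*√m (t(m) = √(2*m) = √2*√m)
X(z, A) = A + z
Y = -3181 (Y = 269*(-16 + 4) + 47 = 269*(-12) + 47 = -3228 + 47 = -3181)
t(376) - Y = √2*√376 - 1*(-3181) = √2*(2*√94) + 3181 = 4*√47 + 3181 = 3181 + 4*√47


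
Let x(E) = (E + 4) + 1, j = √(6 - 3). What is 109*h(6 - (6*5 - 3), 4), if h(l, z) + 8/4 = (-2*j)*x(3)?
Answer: -218 - 1744*√3 ≈ -3238.7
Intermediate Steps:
j = √3 ≈ 1.7320
x(E) = 5 + E (x(E) = (4 + E) + 1 = 5 + E)
h(l, z) = -2 - 16*√3 (h(l, z) = -2 + (-2*√3)*(5 + 3) = -2 - 2*√3*8 = -2 - 16*√3)
109*h(6 - (6*5 - 3), 4) = 109*(-2 - 16*√3) = -218 - 1744*√3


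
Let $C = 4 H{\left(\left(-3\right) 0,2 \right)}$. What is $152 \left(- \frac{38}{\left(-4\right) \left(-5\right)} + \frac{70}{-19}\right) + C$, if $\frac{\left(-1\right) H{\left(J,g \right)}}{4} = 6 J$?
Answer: $- \frac{4244}{5} \approx -848.8$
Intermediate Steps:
$H{\left(J,g \right)} = - 24 J$ ($H{\left(J,g \right)} = - 4 \cdot 6 J = - 24 J$)
$C = 0$ ($C = 4 \left(- 24 \left(\left(-3\right) 0\right)\right) = 4 \left(\left(-24\right) 0\right) = 4 \cdot 0 = 0$)
$152 \left(- \frac{38}{\left(-4\right) \left(-5\right)} + \frac{70}{-19}\right) + C = 152 \left(- \frac{38}{\left(-4\right) \left(-5\right)} + \frac{70}{-19}\right) + 0 = 152 \left(- \frac{38}{20} + 70 \left(- \frac{1}{19}\right)\right) + 0 = 152 \left(\left(-38\right) \frac{1}{20} - \frac{70}{19}\right) + 0 = 152 \left(- \frac{19}{10} - \frac{70}{19}\right) + 0 = 152 \left(- \frac{1061}{190}\right) + 0 = - \frac{4244}{5} + 0 = - \frac{4244}{5}$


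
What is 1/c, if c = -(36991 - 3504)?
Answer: -1/33487 ≈ -2.9862e-5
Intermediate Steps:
c = -33487 (c = -1*33487 = -33487)
1/c = 1/(-33487) = -1/33487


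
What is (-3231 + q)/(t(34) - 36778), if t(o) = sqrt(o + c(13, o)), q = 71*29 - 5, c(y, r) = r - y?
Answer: 43287706/1352621229 + 1177*sqrt(55)/1352621229 ≈ 0.032009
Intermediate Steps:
q = 2054 (q = 2059 - 5 = 2054)
t(o) = sqrt(-13 + 2*o) (t(o) = sqrt(o + (o - 1*13)) = sqrt(o + (o - 13)) = sqrt(o + (-13 + o)) = sqrt(-13 + 2*o))
(-3231 + q)/(t(34) - 36778) = (-3231 + 2054)/(sqrt(-13 + 2*34) - 36778) = -1177/(sqrt(-13 + 68) - 36778) = -1177/(sqrt(55) - 36778) = -1177/(-36778 + sqrt(55))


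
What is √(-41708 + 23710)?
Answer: I*√17998 ≈ 134.16*I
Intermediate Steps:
√(-41708 + 23710) = √(-17998) = I*√17998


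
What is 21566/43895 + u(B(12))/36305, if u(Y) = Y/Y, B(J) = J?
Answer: 31319901/63744319 ≈ 0.49134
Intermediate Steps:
u(Y) = 1
21566/43895 + u(B(12))/36305 = 21566/43895 + 1/36305 = 31319901/63744319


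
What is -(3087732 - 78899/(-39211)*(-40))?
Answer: -121069903492/39211 ≈ -3.0877e+6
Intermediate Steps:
-(3087732 - 78899/(-39211)*(-40)) = -(3087732 - 78899*(-1/39211)*(-40)) = -(3087732 + (78899/39211)*(-40)) = -(3087732 - 3155960/39211) = -1*121069903492/39211 = -121069903492/39211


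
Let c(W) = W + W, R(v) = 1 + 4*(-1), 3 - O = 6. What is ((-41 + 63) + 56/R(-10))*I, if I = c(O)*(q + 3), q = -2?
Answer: -20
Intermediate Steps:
O = -3 (O = 3 - 1*6 = 3 - 6 = -3)
R(v) = -3 (R(v) = 1 - 4 = -3)
c(W) = 2*W
I = -6 (I = (2*(-3))*(-2 + 3) = -6*1 = -6)
((-41 + 63) + 56/R(-10))*I = ((-41 + 63) + 56/(-3))*(-6) = (22 + 56*(-⅓))*(-6) = (22 - 56/3)*(-6) = (10/3)*(-6) = -20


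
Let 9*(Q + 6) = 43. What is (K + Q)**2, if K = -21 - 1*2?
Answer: 47524/81 ≈ 586.72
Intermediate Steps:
Q = -11/9 (Q = -6 + (1/9)*43 = -6 + 43/9 = -11/9 ≈ -1.2222)
K = -23 (K = -21 - 2 = -23)
(K + Q)**2 = (-23 - 11/9)**2 = (-218/9)**2 = 47524/81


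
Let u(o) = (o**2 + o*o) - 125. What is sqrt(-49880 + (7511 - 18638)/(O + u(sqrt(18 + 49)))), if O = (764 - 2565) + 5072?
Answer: I*sqrt(33541593035)/820 ≈ 223.35*I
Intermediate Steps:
O = 3271 (O = -1801 + 5072 = 3271)
u(o) = -125 + 2*o**2 (u(o) = (o**2 + o**2) - 125 = 2*o**2 - 125 = -125 + 2*o**2)
sqrt(-49880 + (7511 - 18638)/(O + u(sqrt(18 + 49)))) = sqrt(-49880 + (7511 - 18638)/(3271 + (-125 + 2*(sqrt(18 + 49))**2))) = sqrt(-49880 - 11127/(3271 + (-125 + 2*(sqrt(67))**2))) = sqrt(-49880 - 11127/(3271 + (-125 + 2*67))) = sqrt(-49880 - 11127/(3271 + (-125 + 134))) = sqrt(-49880 - 11127/(3271 + 9)) = sqrt(-49880 - 11127/3280) = sqrt(-163617527/3280) = I*sqrt(33541593035)/820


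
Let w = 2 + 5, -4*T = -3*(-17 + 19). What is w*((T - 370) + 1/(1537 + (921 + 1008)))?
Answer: -4470270/1733 ≈ -2579.5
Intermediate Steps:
T = 3/2 (T = -(-3)*(-17 + 19)/4 = -(-3)*2/4 = -¼*(-6) = 3/2 ≈ 1.5000)
w = 7
w*((T - 370) + 1/(1537 + (921 + 1008))) = 7*((3/2 - 370) + 1/(1537 + (921 + 1008))) = 7*(-737/2 + 1/(1537 + 1929)) = 7*(-737/2 + 1/3466) = 7*(-638610/1733) = -4470270/1733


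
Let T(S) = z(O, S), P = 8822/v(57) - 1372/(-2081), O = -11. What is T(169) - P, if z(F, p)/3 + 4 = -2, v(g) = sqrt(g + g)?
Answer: -38830/2081 - 4411*sqrt(114)/57 ≈ -844.92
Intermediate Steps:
v(g) = sqrt(2)*sqrt(g) (v(g) = sqrt(2*g) = sqrt(2)*sqrt(g))
z(F, p) = -18 (z(F, p) = -12 + 3*(-2) = -12 - 6 = -18)
P = 1372/2081 + 4411*sqrt(114)/57 (P = 8822/((sqrt(2)*sqrt(57))) - 1372/(-2081) = 8822/(sqrt(114)) - 1372*(-1/2081) = 8822*(sqrt(114)/114) + 1372/2081 = 4411*sqrt(114)/57 + 1372/2081 = 1372/2081 + 4411*sqrt(114)/57 ≈ 826.92)
T(S) = -18
T(169) - P = -18 - (1372/2081 + 4411*sqrt(114)/57) = -18 + (-1372/2081 - 4411*sqrt(114)/57) = -38830/2081 - 4411*sqrt(114)/57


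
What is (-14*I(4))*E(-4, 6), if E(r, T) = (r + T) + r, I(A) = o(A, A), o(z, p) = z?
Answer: 112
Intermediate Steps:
I(A) = A
E(r, T) = T + 2*r (E(r, T) = (T + r) + r = T + 2*r)
(-14*I(4))*E(-4, 6) = (-14*4)*(6 + 2*(-4)) = -56*(6 - 8) = -56*(-2) = 112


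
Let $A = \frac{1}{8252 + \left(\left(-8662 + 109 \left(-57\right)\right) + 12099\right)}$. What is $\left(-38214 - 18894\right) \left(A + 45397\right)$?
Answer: $- \frac{3549176152521}{1369} \approx -2.5925 \cdot 10^{9}$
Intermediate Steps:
$A = \frac{1}{5476}$ ($A = \frac{1}{8252 + \left(\left(-8662 - 6213\right) + 12099\right)} = \frac{1}{8252 + \left(-14875 + 12099\right)} = \frac{1}{8252 - 2776} = \frac{1}{5476} \approx 0.00018262$)
$\left(-38214 - 18894\right) \left(A + 45397\right) = \left(-38214 - 18894\right) \left(\frac{1}{5476} + 45397\right) = \left(-38214 - 18894\right) \frac{248593973}{5476} = \left(-57108\right) \frac{248593973}{5476} = - \frac{3549176152521}{1369}$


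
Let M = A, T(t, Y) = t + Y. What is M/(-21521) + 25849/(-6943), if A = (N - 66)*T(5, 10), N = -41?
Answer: -545152814/149420303 ≈ -3.6485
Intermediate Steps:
T(t, Y) = Y + t
A = -1605 (A = (-41 - 66)*(10 + 5) = -107*15 = -1605)
M = -1605
M/(-21521) + 25849/(-6943) = -1605/(-21521) + 25849/(-6943) = -1605*(-1/21521) + 25849*(-1/6943) = 1605/21521 - 25849/6943 = -545152814/149420303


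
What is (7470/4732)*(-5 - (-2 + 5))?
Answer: -14940/1183 ≈ -12.629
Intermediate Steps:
(7470/4732)*(-5 - (-2 + 5)) = (7470*(1/4732))*(-5 - 1*3) = 3735*(-5 - 3)/2366 = (3735/2366)*(-8) = -14940/1183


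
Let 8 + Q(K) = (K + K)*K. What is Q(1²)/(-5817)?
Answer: 2/1939 ≈ 0.0010315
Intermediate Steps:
Q(K) = -8 + 2*K² (Q(K) = -8 + (K + K)*K = -8 + (2*K)*K = -8 + 2*K²)
Q(1²)/(-5817) = (-8 + 2*(1²)²)/(-5817) = (-8 + 2*1²)*(-1/5817) = (-8 + 2*1)*(-1/5817) = (-8 + 2)*(-1/5817) = -6*(-1/5817) = 2/1939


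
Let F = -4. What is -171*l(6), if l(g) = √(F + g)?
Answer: -171*√2 ≈ -241.83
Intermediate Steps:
l(g) = √(-4 + g)
-171*l(6) = -171*√(-4 + 6) = -171*√2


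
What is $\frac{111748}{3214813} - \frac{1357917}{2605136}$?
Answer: $- \frac{582047212399}{1196432154224} \approx -0.48649$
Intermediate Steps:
$\frac{111748}{3214813} - \frac{1357917}{2605136} = 111748 \cdot \frac{1}{3214813} - \frac{1357917}{2605136} = \frac{15964}{459259} - \frac{1357917}{2605136} = - \frac{582047212399}{1196432154224}$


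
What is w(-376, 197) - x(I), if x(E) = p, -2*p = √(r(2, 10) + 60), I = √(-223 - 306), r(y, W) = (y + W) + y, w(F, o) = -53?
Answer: -53 + √74/2 ≈ -48.699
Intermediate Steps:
r(y, W) = W + 2*y (r(y, W) = (W + y) + y = W + 2*y)
I = 23*I (I = √(-529) = 23*I ≈ 23.0*I)
p = -√74/2 (p = -√((10 + 2*2) + 60)/2 = -√((10 + 4) + 60)/2 = -√(14 + 60)/2 = -√74/2 ≈ -4.3012)
x(E) = -√74/2
w(-376, 197) - x(I) = -53 - (-1)*√74/2 = -53 + √74/2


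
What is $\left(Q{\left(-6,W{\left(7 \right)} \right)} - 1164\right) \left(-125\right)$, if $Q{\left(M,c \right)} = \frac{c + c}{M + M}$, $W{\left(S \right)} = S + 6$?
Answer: $\frac{874625}{6} \approx 1.4577 \cdot 10^{5}$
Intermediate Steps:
$W{\left(S \right)} = 6 + S$
$Q{\left(M,c \right)} = \frac{c}{M}$ ($Q{\left(M,c \right)} = \frac{2 c}{2 M} = 2 c \frac{1}{2 M} = \frac{c}{M}$)
$\left(Q{\left(-6,W{\left(7 \right)} \right)} - 1164\right) \left(-125\right) = \left(\frac{6 + 7}{-6} - 1164\right) \left(-125\right) = \left(13 \left(- \frac{1}{6}\right) - 1164\right) \left(-125\right) = \left(- \frac{13}{6} - 1164\right) \left(-125\right) = \left(- \frac{6997}{6}\right) \left(-125\right) = \frac{874625}{6}$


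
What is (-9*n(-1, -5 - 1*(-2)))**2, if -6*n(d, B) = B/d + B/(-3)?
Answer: 36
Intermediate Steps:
n(d, B) = B/18 - B/(6*d) (n(d, B) = -(B/d + B/(-3))/6 = -(B/d + B*(-1/3))/6 = -(B/d - B/3)/6 = -(-B/3 + B/d)/6 = B/18 - B/(6*d))
(-9*n(-1, -5 - 1*(-2)))**2 = (-(-5 - 1*(-2))*(-3 - 1)/(2*(-1)))**2 = (-(-5 + 2)*(-1)*(-4)/2)**2 = (-(-3)*(-1)*(-4)/2)**2 = (-9*(-2/3))**2 = 6**2 = 36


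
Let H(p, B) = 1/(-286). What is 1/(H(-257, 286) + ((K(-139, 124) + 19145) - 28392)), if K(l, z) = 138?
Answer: -286/2605175 ≈ -0.00010978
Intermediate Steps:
H(p, B) = -1/286
1/(H(-257, 286) + ((K(-139, 124) + 19145) - 28392)) = 1/(-1/286 + ((138 + 19145) - 28392)) = 1/(-1/286 + (19283 - 28392)) = 1/(-1/286 - 9109) = 1/(-2605175/286) = -286/2605175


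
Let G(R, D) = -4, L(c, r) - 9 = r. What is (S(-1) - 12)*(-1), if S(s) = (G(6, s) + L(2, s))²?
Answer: -4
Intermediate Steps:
L(c, r) = 9 + r
S(s) = (5 + s)² (S(s) = (-4 + (9 + s))² = (5 + s)²)
(S(-1) - 12)*(-1) = ((5 - 1)² - 12)*(-1) = (4² - 12)*(-1) = (16 - 12)*(-1) = 4*(-1) = -4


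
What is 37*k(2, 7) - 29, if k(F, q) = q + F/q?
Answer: 1684/7 ≈ 240.57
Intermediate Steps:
37*k(2, 7) - 29 = 37*(7 + 2/7) - 29 = 37*(51/7) - 29 = 1887/7 - 29 = 1684/7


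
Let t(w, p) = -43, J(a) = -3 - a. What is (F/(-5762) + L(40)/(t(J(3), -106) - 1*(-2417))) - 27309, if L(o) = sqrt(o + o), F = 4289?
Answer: -157358747/5762 + 2*sqrt(5)/1187 ≈ -27310.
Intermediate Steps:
L(o) = sqrt(2)*sqrt(o) (L(o) = sqrt(2*o) = sqrt(2)*sqrt(o))
(F/(-5762) + L(40)/(t(J(3), -106) - 1*(-2417))) - 27309 = (4289/(-5762) + (sqrt(2)*sqrt(40))/(-43 - 1*(-2417))) - 27309 = (4289*(-1/5762) + (sqrt(2)*(2*sqrt(10)))/(-43 + 2417)) - 27309 = (-4289/5762 + (4*sqrt(5))/2374) - 27309 = (-4289/5762 + (4*sqrt(5))*(1/2374)) - 27309 = (-4289/5762 + 2*sqrt(5)/1187) - 27309 = -157358747/5762 + 2*sqrt(5)/1187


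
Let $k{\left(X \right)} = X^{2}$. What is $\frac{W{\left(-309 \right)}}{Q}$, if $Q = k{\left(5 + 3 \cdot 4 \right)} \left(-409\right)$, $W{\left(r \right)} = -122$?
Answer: $\frac{122}{118201} \approx 0.0010321$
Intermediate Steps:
$Q = -118201$ ($Q = \left(5 + 3 \cdot 4\right)^{2} \left(-409\right) = \left(5 + 12\right)^{2} \left(-409\right) = 17^{2} \left(-409\right) = 289 \left(-409\right) = -118201$)
$\frac{W{\left(-309 \right)}}{Q} = - \frac{122}{-118201} = \left(-122\right) \left(- \frac{1}{118201}\right) = \frac{122}{118201}$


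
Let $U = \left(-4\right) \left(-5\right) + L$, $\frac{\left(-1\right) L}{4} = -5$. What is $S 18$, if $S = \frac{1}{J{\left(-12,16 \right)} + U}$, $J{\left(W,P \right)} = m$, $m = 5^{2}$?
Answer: $\frac{18}{65} \approx 0.27692$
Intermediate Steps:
$L = 20$ ($L = \left(-4\right) \left(-5\right) = 20$)
$U = 40$ ($U = \left(-4\right) \left(-5\right) + 20 = 20 + 20 = 40$)
$m = 25$
$J{\left(W,P \right)} = 25$
$S = \frac{1}{65}$ ($S = \frac{1}{25 + 40} = \frac{1}{65} \approx 0.015385$)
$S 18 = \frac{1}{65} \cdot 18 = \frac{18}{65}$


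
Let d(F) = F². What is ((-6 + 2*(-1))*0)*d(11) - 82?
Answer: -82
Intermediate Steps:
((-6 + 2*(-1))*0)*d(11) - 82 = ((-6 + 2*(-1))*0)*11² - 82 = ((-6 - 2)*0)*121 - 82 = -8*0*121 - 82 = 0*121 - 82 = 0 - 82 = -82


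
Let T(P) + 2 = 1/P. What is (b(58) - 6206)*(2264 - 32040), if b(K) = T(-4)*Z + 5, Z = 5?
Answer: 184975956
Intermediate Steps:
T(P) = -2 + 1/P
b(K) = -25/4 (b(K) = (-2 + 1/(-4))*5 + 5 = (-2 - ¼)*5 + 5 = -9/4*5 + 5 = -45/4 + 5 = -25/4)
(b(58) - 6206)*(2264 - 32040) = (-25/4 - 6206)*(2264 - 32040) = -24849/4*(-29776) = 184975956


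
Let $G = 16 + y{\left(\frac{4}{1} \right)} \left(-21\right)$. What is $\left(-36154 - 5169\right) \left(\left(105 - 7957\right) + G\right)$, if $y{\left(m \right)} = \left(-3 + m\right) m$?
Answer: $327278160$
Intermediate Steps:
$y{\left(m \right)} = m \left(-3 + m\right)$
$G = -68$ ($G = 16 + \frac{4}{1} \left(-3 + \frac{4}{1}\right) \left(-21\right) = 16 + 4 \cdot 1 \left(-3 + 4 \cdot 1\right) \left(-21\right) = 16 + 4 \left(-3 + 4\right) \left(-21\right) = 16 + 4 \cdot 1 \left(-21\right) = 16 + 4 \left(-21\right) = 16 - 84 = -68$)
$\left(-36154 - 5169\right) \left(\left(105 - 7957\right) + G\right) = \left(-36154 - 5169\right) \left(\left(105 - 7957\right) - 68\right) = - 41323 \left(\left(105 - 7957\right) - 68\right) = - 41323 \left(-7852 - 68\right) = \left(-41323\right) \left(-7920\right) = 327278160$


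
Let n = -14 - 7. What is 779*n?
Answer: -16359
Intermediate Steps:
n = -21
779*n = 779*(-21) = -16359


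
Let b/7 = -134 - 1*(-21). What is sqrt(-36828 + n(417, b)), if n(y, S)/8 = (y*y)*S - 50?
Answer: 2*I*sqrt(275101705) ≈ 33172.0*I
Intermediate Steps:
b = -791 (b = 7*(-134 - 1*(-21)) = 7*(-134 + 21) = 7*(-113) = -791)
n(y, S) = -400 + 8*S*y**2 (n(y, S) = 8*((y*y)*S - 50) = 8*(y**2*S - 50) = 8*(S*y**2 - 50) = 8*(-50 + S*y**2) = -400 + 8*S*y**2)
sqrt(-36828 + n(417, b)) = sqrt(-36828 + (-400 + 8*(-791)*417**2)) = sqrt(-36828 + (-400 + 8*(-791)*173889)) = sqrt(-36828 + (-400 - 1100369592)) = sqrt(-36828 - 1100369992) = sqrt(-1100406820) = 2*I*sqrt(275101705)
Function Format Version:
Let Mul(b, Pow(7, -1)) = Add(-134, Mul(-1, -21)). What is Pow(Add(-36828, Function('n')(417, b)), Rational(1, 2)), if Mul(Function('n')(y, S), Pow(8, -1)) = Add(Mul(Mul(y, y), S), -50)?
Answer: Mul(2, I, Pow(275101705, Rational(1, 2))) ≈ Mul(33172., I)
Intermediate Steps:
b = -791 (b = Mul(7, Add(-134, Mul(-1, -21))) = Mul(7, Add(-134, 21)) = Mul(7, -113) = -791)
Function('n')(y, S) = Add(-400, Mul(8, S, Pow(y, 2))) (Function('n')(y, S) = Mul(8, Add(Mul(Mul(y, y), S), -50)) = Mul(8, Add(Mul(Pow(y, 2), S), -50)) = Mul(8, Add(Mul(S, Pow(y, 2)), -50)) = Mul(8, Add(-50, Mul(S, Pow(y, 2)))) = Add(-400, Mul(8, S, Pow(y, 2))))
Pow(Add(-36828, Function('n')(417, b)), Rational(1, 2)) = Pow(Add(-36828, Add(-400, Mul(8, -791, Pow(417, 2)))), Rational(1, 2)) = Pow(Add(-36828, Add(-400, Mul(8, -791, 173889))), Rational(1, 2)) = Pow(Add(-36828, Add(-400, -1100369592)), Rational(1, 2)) = Pow(Add(-36828, -1100369992), Rational(1, 2)) = Pow(-1100406820, Rational(1, 2)) = Mul(2, I, Pow(275101705, Rational(1, 2)))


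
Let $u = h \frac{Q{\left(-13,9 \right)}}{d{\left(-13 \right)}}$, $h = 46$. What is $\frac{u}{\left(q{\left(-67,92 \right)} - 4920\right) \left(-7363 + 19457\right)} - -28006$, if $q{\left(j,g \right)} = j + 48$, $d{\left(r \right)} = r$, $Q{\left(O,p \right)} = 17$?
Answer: $\frac{10873601970765}{388259729} \approx 28006.0$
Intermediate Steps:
$q{\left(j,g \right)} = 48 + j$
$u = - \frac{782}{13}$ ($u = 46 \frac{17}{-13} = 46 \cdot 17 \left(- \frac{1}{13}\right) = 46 \left(- \frac{17}{13}\right) = - \frac{782}{13} \approx -60.154$)
$\frac{u}{\left(q{\left(-67,92 \right)} - 4920\right) \left(-7363 + 19457\right)} - -28006 = - \frac{782}{13 \left(\left(48 - 67\right) - 4920\right) \left(-7363 + 19457\right)} - -28006 = - \frac{782}{13 \left(-19 - 4920\right) 12094} + 28006 = - \frac{782}{13 \left(\left(-4939\right) 12094\right)} + 28006 = - \frac{782}{13 \left(-59732266\right)} + 28006 = \left(- \frac{782}{13}\right) \left(- \frac{1}{59732266}\right) + 28006 = \frac{391}{388259729} + 28006 = \frac{10873601970765}{388259729}$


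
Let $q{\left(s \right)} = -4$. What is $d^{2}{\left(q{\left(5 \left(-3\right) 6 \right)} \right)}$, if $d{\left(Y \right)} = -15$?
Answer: $225$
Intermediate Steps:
$d^{2}{\left(q{\left(5 \left(-3\right) 6 \right)} \right)} = \left(-15\right)^{2} = 225$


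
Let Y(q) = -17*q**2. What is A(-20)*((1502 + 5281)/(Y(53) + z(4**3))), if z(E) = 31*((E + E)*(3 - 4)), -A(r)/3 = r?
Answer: -406980/51721 ≈ -7.8688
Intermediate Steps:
A(r) = -3*r
z(E) = -62*E (z(E) = 31*((2*E)*(-1)) = 31*(-2*E) = -62*E)
A(-20)*((1502 + 5281)/(Y(53) + z(4**3))) = (-3*(-20))*((1502 + 5281)/(-17*53**2 - 62*4**3)) = 60*(6783/(-17*2809 - 62*64)) = 60*(6783/(-47753 - 3968)) = 60*(6783/(-51721)) = 60*(6783*(-1/51721)) = 60*(-6783/51721) = -406980/51721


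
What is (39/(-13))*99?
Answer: -297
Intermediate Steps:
(39/(-13))*99 = -1/13*39*99 = -3*99 = -297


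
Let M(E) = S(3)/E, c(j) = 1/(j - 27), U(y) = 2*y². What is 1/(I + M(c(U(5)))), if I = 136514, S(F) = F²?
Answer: 1/136721 ≈ 7.3142e-6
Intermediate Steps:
c(j) = 1/(-27 + j)
M(E) = 9/E (M(E) = 3²/E = 9/E)
1/(I + M(c(U(5)))) = 1/(136514 + 9/(1/(-27 + 2*5²))) = 1/(136514 + 9/(1/(-27 + 2*25))) = 1/(136514 + 9/(1/(-27 + 50))) = 1/(136514 + 9/(1/23)) = 1/(136514 + 9*23) = 1/(136514 + 207) = 1/136721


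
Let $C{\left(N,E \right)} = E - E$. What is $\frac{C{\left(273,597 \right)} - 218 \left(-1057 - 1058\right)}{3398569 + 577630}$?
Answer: $\frac{461070}{3976199} \approx 0.11596$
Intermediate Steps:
$C{\left(N,E \right)} = 0$
$\frac{C{\left(273,597 \right)} - 218 \left(-1057 - 1058\right)}{3398569 + 577630} = \frac{0 - 218 \left(-1057 - 1058\right)}{3398569 + 577630} = \frac{0 - -461070}{3976199} = \left(0 + 461070\right) \frac{1}{3976199} = 461070 \cdot \frac{1}{3976199} = \frac{461070}{3976199}$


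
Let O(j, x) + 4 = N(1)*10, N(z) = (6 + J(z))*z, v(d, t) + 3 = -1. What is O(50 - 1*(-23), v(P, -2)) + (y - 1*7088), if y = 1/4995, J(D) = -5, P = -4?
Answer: -35374589/4995 ≈ -7082.0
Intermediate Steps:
v(d, t) = -4 (v(d, t) = -3 - 1 = -4)
N(z) = z (N(z) = (6 - 5)*z = 1*z = z)
O(j, x) = 6 (O(j, x) = -4 + 1*10 = -4 + 10 = 6)
y = 1/4995 ≈ 0.00020020
O(50 - 1*(-23), v(P, -2)) + (y - 1*7088) = 6 + (1/4995 - 1*7088) = 6 + (1/4995 - 7088) = 6 - 35404559/4995 = -35374589/4995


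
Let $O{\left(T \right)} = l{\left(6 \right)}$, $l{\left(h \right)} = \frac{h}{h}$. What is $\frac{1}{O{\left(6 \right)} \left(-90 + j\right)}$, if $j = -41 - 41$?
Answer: $- \frac{1}{172} \approx -0.005814$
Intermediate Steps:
$j = -82$ ($j = -41 - 41 = -82$)
$l{\left(h \right)} = 1$
$O{\left(T \right)} = 1$
$\frac{1}{O{\left(6 \right)} \left(-90 + j\right)} = \frac{1}{1 \left(-90 - 82\right)} = \frac{1}{1 \left(-172\right)} = \frac{1}{-172} = - \frac{1}{172}$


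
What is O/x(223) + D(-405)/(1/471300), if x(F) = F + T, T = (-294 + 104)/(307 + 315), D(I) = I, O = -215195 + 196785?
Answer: -944266454465/4947 ≈ -1.9088e+8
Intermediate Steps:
O = -18410
T = -95/311 (T = -190/622 = -190*1/622 = -95/311 ≈ -0.30547)
x(F) = -95/311 + F (x(F) = F - 95/311 = -95/311 + F)
O/x(223) + D(-405)/(1/471300) = -18410/(-95/311 + 223) - 405/(1/471300) = -18410/69258/311 - 405/1/471300 = -18410*311/69258 - 405*471300 = -408965/4947 - 190876500 = -944266454465/4947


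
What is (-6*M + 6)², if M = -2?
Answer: 324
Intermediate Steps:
(-6*M + 6)² = (-6*(-2) + 6)² = (12 + 6)² = 18² = 324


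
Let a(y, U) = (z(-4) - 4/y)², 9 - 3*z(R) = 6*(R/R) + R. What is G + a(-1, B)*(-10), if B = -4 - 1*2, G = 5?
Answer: -3565/9 ≈ -396.11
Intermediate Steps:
z(R) = 1 - R/3 (z(R) = 3 - (6*(R/R) + R)/3 = 3 - (6*1 + R)/3 = 3 - (6 + R)/3 = 3 + (-2 - R/3) = 1 - R/3)
B = -6 (B = -4 - 2 = -6)
a(y, U) = (7/3 - 4/y)² (a(y, U) = ((1 - ⅓*(-4)) - 4/y)² = ((1 + 4/3) - 4/y)² = (7/3 - 4/y)²)
G + a(-1, B)*(-10) = 5 + ((⅑)*(-12 + 7*(-1))²/(-1)²)*(-10) = 5 + ((⅑)*1*(-12 - 7)²)*(-10) = 5 + ((⅑)*1*(-19)²)*(-10) = 5 + ((⅑)*1*361)*(-10) = 5 + (361/9)*(-10) = 5 - 3610/9 = -3565/9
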